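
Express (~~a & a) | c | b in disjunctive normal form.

a | c | b

(~~a & a) | c | b
⇔ (a & a) | c | b   [double negation]
⇔ a | c | b   [simplify]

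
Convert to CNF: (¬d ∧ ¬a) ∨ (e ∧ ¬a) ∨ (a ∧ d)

(¬d ∨ e ∨ a) ∧ (¬a ∨ d)

(¬d ∧ ¬a) ∨ (e ∧ ¬a) ∨ (a ∧ d)
≡ (¬d ∨ e ∨ a) ∧ (¬d ∨ e ∨ d) ∧ (¬d ∨ ¬a ∨ a) ∧ (¬d ∨ ¬a ∨ d) ∧ (¬a ∨ e ∨ a) ∧ (¬a ∨ e ∨ d) ∧ (¬a ∨ ¬a ∨ a) ∧ (¬a ∨ ¬a ∨ d)   [distribute ∨ over ∧]
≡ (¬d ∨ e ∨ a) ∧ (¬a ∨ d)   [simplify]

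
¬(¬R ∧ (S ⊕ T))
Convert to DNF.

¬(¬R ∧ (S ⊕ T))
≡ ¬(¬R ∧ ((S ∧ ¬T) ∨ (¬S ∧ T)))   [expand ⊕]
≡ ¬¬R ∨ ¬((S ∧ ¬T) ∨ (¬S ∧ T))   [De Morgan]
≡ R ∨ ¬((S ∧ ¬T) ∨ (¬S ∧ T))   [double negation]
≡ R ∨ (¬(S ∧ ¬T) ∧ ¬(¬S ∧ T))   [De Morgan]
≡ R ∨ ((¬S ∨ ¬¬T) ∧ ¬(¬S ∧ T))   [De Morgan]
≡ R ∨ ((¬S ∨ T) ∧ ¬(¬S ∧ T))   [double negation]
≡ R ∨ ((¬S ∨ T) ∧ (¬¬S ∨ ¬T))   [De Morgan]
≡ R ∨ ((¬S ∨ T) ∧ (S ∨ ¬T))   [double negation]
≡ R ∨ (¬S ∧ S) ∨ (¬S ∧ ¬T) ∨ (T ∧ S) ∨ (T ∧ ¬T)   [distribute ∧ over ∨]
≡ R ∨ (¬S ∧ ¬T) ∨ (T ∧ S)   [simplify]

R ∨ (¬S ∧ ¬T) ∨ (T ∧ S)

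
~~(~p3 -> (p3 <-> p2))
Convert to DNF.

p3 | (~p3 & ~p2)

~~(~p3 -> (p3 <-> p2))
⇔ ~~(~~p3 | (p3 <-> p2))
⇔ ~~(~~p3 | ((p3 -> p2) & (p2 -> p3)))
⇔ ~~(~~p3 | ((~p3 | p2) & (p2 -> p3)))
⇔ ~~(~~p3 | ((~p3 | p2) & (~p2 | p3)))
⇔ ~~p3 | ((~p3 | p2) & (~p2 | p3))
⇔ p3 | ((~p3 | p2) & (~p2 | p3))
⇔ p3 | (~p3 & ~p2) | (~p3 & p3) | (p2 & ~p2) | (p2 & p3)
⇔ p3 | (~p3 & ~p2)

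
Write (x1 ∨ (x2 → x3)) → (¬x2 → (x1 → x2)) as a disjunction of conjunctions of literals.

x2 ∨ ¬x1

(x1 ∨ (x2 → x3)) → (¬x2 → (x1 → x2))
= ¬(x1 ∨ (x2 → x3)) ∨ (¬x2 → (x1 → x2))
= ¬(x1 ∨ ¬x2 ∨ x3) ∨ (¬x2 → (x1 → x2))
= ¬(x1 ∨ ¬x2 ∨ x3) ∨ ¬¬x2 ∨ (x1 → x2)
= ¬(x1 ∨ ¬x2 ∨ x3) ∨ ¬¬x2 ∨ ¬x1 ∨ x2
= (¬x1 ∧ ¬¬x2 ∧ ¬x3) ∨ ¬¬x2 ∨ ¬x1 ∨ x2
= (¬x1 ∧ x2 ∧ ¬x3) ∨ ¬¬x2 ∨ ¬x1 ∨ x2
= (¬x1 ∧ x2 ∧ ¬x3) ∨ x2 ∨ ¬x1 ∨ x2
= x2 ∨ ¬x1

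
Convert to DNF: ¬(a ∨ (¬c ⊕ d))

¬(a ∨ (¬c ⊕ d))
≡ ¬(a ∨ (¬c ∧ ¬d) ∨ (¬¬c ∧ d))   (expand ⊕)
≡ ¬a ∧ ¬(¬c ∧ ¬d) ∧ ¬(¬¬c ∧ d)   (De Morgan)
≡ ¬a ∧ (¬¬c ∨ ¬¬d) ∧ ¬(¬¬c ∧ d)   (De Morgan)
≡ ¬a ∧ (c ∨ ¬¬d) ∧ ¬(¬¬c ∧ d)   (double negation)
≡ ¬a ∧ (c ∨ d) ∧ ¬(¬¬c ∧ d)   (double negation)
≡ ¬a ∧ (c ∨ d) ∧ (¬¬¬c ∨ ¬d)   (De Morgan)
≡ ¬a ∧ (c ∨ d) ∧ (¬c ∨ ¬d)   (double negation)
≡ (¬a ∧ c ∧ ¬c) ∨ (¬a ∧ c ∧ ¬d) ∨ (¬a ∧ d ∧ ¬c) ∨ (¬a ∧ d ∧ ¬d)   (distribute ∧ over ∨)
≡ (¬a ∧ c ∧ ¬d) ∨ (¬a ∧ d ∧ ¬c)   (simplify)

(¬a ∧ c ∧ ¬d) ∨ (¬a ∧ d ∧ ¬c)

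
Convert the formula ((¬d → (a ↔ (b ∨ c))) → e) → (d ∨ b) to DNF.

((¬d → (a ↔ (b ∨ c))) → e) → (d ∨ b)
= ¬((¬d → (a ↔ (b ∨ c))) → e) ∨ d ∨ b   [eliminate →]
= ¬(¬(¬d → (a ↔ (b ∨ c))) ∨ e) ∨ d ∨ b   [eliminate →]
= ¬(¬(¬¬d ∨ (a ↔ (b ∨ c))) ∨ e) ∨ d ∨ b   [eliminate →]
= ¬(¬(¬¬d ∨ ((a → (b ∨ c)) ∧ ((b ∨ c) → a))) ∨ e) ∨ d ∨ b   [eliminate ↔]
= ¬(¬(¬¬d ∨ ((¬a ∨ b ∨ c) ∧ ((b ∨ c) → a))) ∨ e) ∨ d ∨ b   [eliminate →]
= ¬(¬(¬¬d ∨ ((¬a ∨ b ∨ c) ∧ (¬(b ∨ c) ∨ a))) ∨ e) ∨ d ∨ b   [eliminate →]
= (¬¬(¬¬d ∨ ((¬a ∨ b ∨ c) ∧ (¬(b ∨ c) ∨ a))) ∧ ¬e) ∨ d ∨ b   [De Morgan]
= ((¬¬d ∨ ((¬a ∨ b ∨ c) ∧ (¬(b ∨ c) ∨ a))) ∧ ¬e) ∨ d ∨ b   [double negation]
= ((d ∨ ((¬a ∨ b ∨ c) ∧ (¬(b ∨ c) ∨ a))) ∧ ¬e) ∨ d ∨ b   [double negation]
= ((d ∨ ((¬a ∨ b ∨ c) ∧ ((¬b ∧ ¬c) ∨ a))) ∧ ¬e) ∨ d ∨ b   [De Morgan]
= (d ∧ ¬e) ∨ (¬a ∧ ¬b ∧ ¬c ∧ ¬e) ∨ (¬a ∧ a ∧ ¬e) ∨ (b ∧ ¬b ∧ ¬c ∧ ¬e) ∨ (b ∧ a ∧ ¬e) ∨ (c ∧ ¬b ∧ ¬c ∧ ¬e) ∨ (c ∧ a ∧ ¬e) ∨ d ∨ b   [distribute ∧ over ∨]
= (¬a ∧ ¬b ∧ ¬c ∧ ¬e) ∨ (c ∧ a ∧ ¬e) ∨ d ∨ b   [simplify]

(¬a ∧ ¬b ∧ ¬c ∧ ¬e) ∨ (c ∧ a ∧ ¬e) ∨ d ∨ b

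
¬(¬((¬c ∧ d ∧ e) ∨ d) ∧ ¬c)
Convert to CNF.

¬(¬((¬c ∧ d ∧ e) ∨ d) ∧ ¬c)
= ¬¬((¬c ∧ d ∧ e) ∨ d) ∨ ¬¬c   [De Morgan]
= (¬c ∧ d ∧ e) ∨ d ∨ ¬¬c   [double negation]
= (¬c ∧ d ∧ e) ∨ d ∨ c   [double negation]
= (¬c ∨ d ∨ c) ∧ (d ∨ d ∨ c) ∧ (e ∨ d ∨ c)   [distribute ∨ over ∧]
= d ∨ c   [simplify]

d ∨ c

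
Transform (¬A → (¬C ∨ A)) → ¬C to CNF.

(¬A → (¬C ∨ A)) → ¬C
⇔ ¬(¬A → (¬C ∨ A)) ∨ ¬C   [eliminate →]
⇔ ¬(¬¬A ∨ ¬C ∨ A) ∨ ¬C   [eliminate →]
⇔ (¬¬¬A ∧ ¬¬C ∧ ¬A) ∨ ¬C   [De Morgan]
⇔ (¬A ∧ ¬¬C ∧ ¬A) ∨ ¬C   [double negation]
⇔ (¬A ∧ C ∧ ¬A) ∨ ¬C   [double negation]
⇔ (¬A ∨ ¬C) ∧ (C ∨ ¬C) ∧ (¬A ∨ ¬C)   [distribute ∨ over ∧]
⇔ ¬A ∨ ¬C   [simplify]

¬A ∨ ¬C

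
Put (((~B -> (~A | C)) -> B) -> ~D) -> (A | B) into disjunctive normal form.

(((~B -> (~A | C)) -> B) -> ~D) -> (A | B)
≡ ~(((~B -> (~A | C)) -> B) -> ~D) | A | B
≡ ~(~((~B -> (~A | C)) -> B) | ~D) | A | B
≡ ~(~(~(~B -> (~A | C)) | B) | ~D) | A | B
≡ ~(~(~(~~B | ~A | C) | B) | ~D) | A | B
≡ (~~(~(~~B | ~A | C) | B) & ~~D) | A | B
≡ ((~(~~B | ~A | C) | B) & ~~D) | A | B
≡ (((~~~B & ~~A & ~C) | B) & ~~D) | A | B
≡ (((~B & ~~A & ~C) | B) & ~~D) | A | B
≡ (((~B & A & ~C) | B) & ~~D) | A | B
≡ (((~B & A & ~C) | B) & D) | A | B
≡ (~B & A & ~C & D) | (B & D) | A | B
≡ A | B

A | B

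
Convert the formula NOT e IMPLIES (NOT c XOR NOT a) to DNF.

e OR (NOT c AND a) OR (c AND NOT a)

NOT e IMPLIES (NOT c XOR NOT a)
≡ NOT NOT e OR (NOT c XOR NOT a)   [eliminate IMPLIES]
≡ NOT NOT e OR (NOT c AND NOT NOT a) OR (NOT NOT c AND NOT a)   [expand XOR]
≡ e OR (NOT c AND NOT NOT a) OR (NOT NOT c AND NOT a)   [double negation]
≡ e OR (NOT c AND a) OR (NOT NOT c AND NOT a)   [double negation]
≡ e OR (NOT c AND a) OR (c AND NOT a)   [double negation]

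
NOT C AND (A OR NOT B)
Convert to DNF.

(NOT C AND A) OR (NOT C AND NOT B)

NOT C AND (A OR NOT B)
≡ (NOT C AND A) OR (NOT C AND NOT B)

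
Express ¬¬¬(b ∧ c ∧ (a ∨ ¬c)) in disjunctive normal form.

¬¬¬(b ∧ c ∧ (a ∨ ¬c))
⇔ ¬(b ∧ c ∧ (a ∨ ¬c))   [double negation]
⇔ ¬b ∨ ¬c ∨ ¬(a ∨ ¬c)   [De Morgan]
⇔ ¬b ∨ ¬c ∨ (¬a ∧ ¬¬c)   [De Morgan]
⇔ ¬b ∨ ¬c ∨ (¬a ∧ c)   [double negation]

¬b ∨ ¬c ∨ (¬a ∧ c)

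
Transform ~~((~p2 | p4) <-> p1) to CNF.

(p2 | p1) & (~p4 | p1) & (~p1 | ~p2 | p4)

~~((~p2 | p4) <-> p1)
= ~~(((~p2 | p4) -> p1) & (p1 -> (~p2 | p4)))   [eliminate <->]
= ~~((~(~p2 | p4) | p1) & (p1 -> (~p2 | p4)))   [eliminate ->]
= ~~((~(~p2 | p4) | p1) & (~p1 | ~p2 | p4))   [eliminate ->]
= (~(~p2 | p4) | p1) & (~p1 | ~p2 | p4)   [double negation]
= ((~~p2 & ~p4) | p1) & (~p1 | ~p2 | p4)   [De Morgan]
= ((p2 & ~p4) | p1) & (~p1 | ~p2 | p4)   [double negation]
= (p2 | p1) & (~p4 | p1) & (~p1 | ~p2 | p4)   [distribute | over &]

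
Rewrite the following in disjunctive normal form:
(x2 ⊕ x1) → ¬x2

(x1 ∧ x2) ∨ ¬x2

(x2 ⊕ x1) → ¬x2
⇔ ¬(x2 ⊕ x1) ∨ ¬x2   — eliminate →
⇔ ¬((x2 ∧ ¬x1) ∨ (¬x2 ∧ x1)) ∨ ¬x2   — expand ⊕
⇔ (¬(x2 ∧ ¬x1) ∧ ¬(¬x2 ∧ x1)) ∨ ¬x2   — De Morgan
⇔ ((¬x2 ∨ ¬¬x1) ∧ ¬(¬x2 ∧ x1)) ∨ ¬x2   — De Morgan
⇔ ((¬x2 ∨ x1) ∧ ¬(¬x2 ∧ x1)) ∨ ¬x2   — double negation
⇔ ((¬x2 ∨ x1) ∧ (¬¬x2 ∨ ¬x1)) ∨ ¬x2   — De Morgan
⇔ ((¬x2 ∨ x1) ∧ (x2 ∨ ¬x1)) ∨ ¬x2   — double negation
⇔ (¬x2 ∧ x2) ∨ (¬x2 ∧ ¬x1) ∨ (x1 ∧ x2) ∨ (x1 ∧ ¬x1) ∨ ¬x2   — distribute ∧ over ∨
⇔ (x1 ∧ x2) ∨ ¬x2   — simplify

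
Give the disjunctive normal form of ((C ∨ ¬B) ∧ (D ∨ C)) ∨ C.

C ∨ (¬B ∧ D)

((C ∨ ¬B) ∧ (D ∨ C)) ∨ C
⇔ (C ∧ D) ∨ (C ∧ C) ∨ (¬B ∧ D) ∨ (¬B ∧ C) ∨ C   (distribute ∧ over ∨)
⇔ C ∨ (¬B ∧ D)   (simplify)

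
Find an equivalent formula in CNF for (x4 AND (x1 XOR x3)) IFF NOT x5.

(NOT x4 OR NOT x1 OR x3 OR NOT x5) AND (NOT x4 OR NOT x3 OR x1 OR NOT x5) AND (x5 OR x4) AND (x5 OR x1 OR x3) AND (x5 OR NOT x1 OR NOT x3)

(x4 AND (x1 XOR x3)) IFF NOT x5
≡ ((x4 AND (x1 XOR x3)) IMPLIES NOT x5) AND (NOT x5 IMPLIES (x4 AND (x1 XOR x3)))
≡ (NOT (x4 AND (x1 XOR x3)) OR NOT x5) AND (NOT x5 IMPLIES (x4 AND (x1 XOR x3)))
≡ (NOT (x4 AND (x1 OR x3) AND NOT (x1 AND x3)) OR NOT x5) AND (NOT x5 IMPLIES (x4 AND (x1 XOR x3)))
≡ (NOT (x4 AND (x1 OR x3) AND NOT (x1 AND x3)) OR NOT x5) AND (NOT NOT x5 OR (x4 AND (x1 XOR x3)))
≡ (NOT (x4 AND (x1 OR x3) AND NOT (x1 AND x3)) OR NOT x5) AND (NOT NOT x5 OR (x4 AND (x1 OR x3) AND NOT (x1 AND x3)))
≡ (NOT x4 OR NOT (x1 OR x3) OR NOT NOT (x1 AND x3) OR NOT x5) AND (NOT NOT x5 OR (x4 AND (x1 OR x3) AND NOT (x1 AND x3)))
≡ (NOT x4 OR (NOT x1 AND NOT x3) OR NOT NOT (x1 AND x3) OR NOT x5) AND (NOT NOT x5 OR (x4 AND (x1 OR x3) AND NOT (x1 AND x3)))
≡ (NOT x4 OR (NOT x1 AND NOT x3) OR (x1 AND x3) OR NOT x5) AND (NOT NOT x5 OR (x4 AND (x1 OR x3) AND NOT (x1 AND x3)))
≡ (NOT x4 OR (NOT x1 AND NOT x3) OR (x1 AND x3) OR NOT x5) AND (x5 OR (x4 AND (x1 OR x3) AND NOT (x1 AND x3)))
≡ (NOT x4 OR (NOT x1 AND NOT x3) OR (x1 AND x3) OR NOT x5) AND (x5 OR (x4 AND (x1 OR x3) AND (NOT x1 OR NOT x3)))
≡ (NOT x4 OR NOT x1 OR x1 OR NOT x5) AND (NOT x4 OR NOT x1 OR x3 OR NOT x5) AND (NOT x4 OR NOT x3 OR x1 OR NOT x5) AND (NOT x4 OR NOT x3 OR x3 OR NOT x5) AND (x5 OR x4) AND (x5 OR x1 OR x3) AND (x5 OR NOT x1 OR NOT x3)
≡ (NOT x4 OR NOT x1 OR x3 OR NOT x5) AND (NOT x4 OR NOT x3 OR x1 OR NOT x5) AND (x5 OR x4) AND (x5 OR x1 OR x3) AND (x5 OR NOT x1 OR NOT x3)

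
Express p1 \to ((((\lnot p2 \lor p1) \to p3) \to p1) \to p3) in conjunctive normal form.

p1 \to ((((\lnot p2 \lor p1) \to p3) \to p1) \to p3)
≡ \lnot p1 \lor ((((\lnot p2 \lor p1) \to p3) \to p1) \to p3)
≡ \lnot p1 \lor \lnot (((\lnot p2 \lor p1) \to p3) \to p1) \lor p3
≡ \lnot p1 \lor \lnot (\lnot ((\lnot p2 \lor p1) \to p3) \lor p1) \lor p3
≡ \lnot p1 \lor \lnot (\lnot (\lnot (\lnot p2 \lor p1) \lor p3) \lor p1) \lor p3
≡ \lnot p1 \lor (\lnot \lnot (\lnot (\lnot p2 \lor p1) \lor p3) \land \lnot p1) \lor p3
≡ \lnot p1 \lor ((\lnot (\lnot p2 \lor p1) \lor p3) \land \lnot p1) \lor p3
≡ \lnot p1 \lor (((\lnot \lnot p2 \land \lnot p1) \lor p3) \land \lnot p1) \lor p3
≡ \lnot p1 \lor (((p2 \land \lnot p1) \lor p3) \land \lnot p1) \lor p3
≡ (\lnot p1 \lor p2 \lor p3 \lor p3) \land (\lnot p1 \lor \lnot p1 \lor p3 \lor p3) \land (\lnot p1 \lor \lnot p1 \lor p3)
≡ \lnot p1 \lor p3

\lnot p1 \lor p3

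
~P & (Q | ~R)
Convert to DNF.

(~P & Q) | (~P & ~R)

~P & (Q | ~R)
≡ (~P & Q) | (~P & ~R)   [distribute & over |]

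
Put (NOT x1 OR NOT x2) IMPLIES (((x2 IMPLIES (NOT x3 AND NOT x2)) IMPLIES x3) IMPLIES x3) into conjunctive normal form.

(NOT x1 OR NOT x2) IMPLIES (((x2 IMPLIES (NOT x3 AND NOT x2)) IMPLIES x3) IMPLIES x3)
⇔ NOT (NOT x1 OR NOT x2) OR (((x2 IMPLIES (NOT x3 AND NOT x2)) IMPLIES x3) IMPLIES x3)
⇔ NOT (NOT x1 OR NOT x2) OR NOT ((x2 IMPLIES (NOT x3 AND NOT x2)) IMPLIES x3) OR x3
⇔ NOT (NOT x1 OR NOT x2) OR NOT (NOT (x2 IMPLIES (NOT x3 AND NOT x2)) OR x3) OR x3
⇔ NOT (NOT x1 OR NOT x2) OR NOT (NOT (NOT x2 OR (NOT x3 AND NOT x2)) OR x3) OR x3
⇔ (NOT NOT x1 AND NOT NOT x2) OR NOT (NOT (NOT x2 OR (NOT x3 AND NOT x2)) OR x3) OR x3
⇔ (x1 AND NOT NOT x2) OR NOT (NOT (NOT x2 OR (NOT x3 AND NOT x2)) OR x3) OR x3
⇔ (x1 AND x2) OR NOT (NOT (NOT x2 OR (NOT x3 AND NOT x2)) OR x3) OR x3
⇔ (x1 AND x2) OR (NOT NOT (NOT x2 OR (NOT x3 AND NOT x2)) AND NOT x3) OR x3
⇔ (x1 AND x2) OR ((NOT x2 OR (NOT x3 AND NOT x2)) AND NOT x3) OR x3
⇔ (x1 OR NOT x2 OR NOT x3 OR x3) AND (x1 OR NOT x2 OR NOT x2 OR x3) AND (x1 OR NOT x3 OR x3) AND (x2 OR NOT x2 OR NOT x3 OR x3) AND (x2 OR NOT x2 OR NOT x2 OR x3) AND (x2 OR NOT x3 OR x3)
⇔ x1 OR NOT x2 OR x3

x1 OR NOT x2 OR x3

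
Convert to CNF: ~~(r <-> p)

(~r | p) & (~p | r)

~~(r <-> p)
⇔ ~~((r -> p) & (p -> r))   [eliminate <->]
⇔ ~~((~r | p) & (p -> r))   [eliminate ->]
⇔ ~~((~r | p) & (~p | r))   [eliminate ->]
⇔ (~r | p) & (~p | r)   [double negation]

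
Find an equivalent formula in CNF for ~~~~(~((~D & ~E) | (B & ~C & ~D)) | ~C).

D | E | ~C

~~~~(~((~D & ~E) | (B & ~C & ~D)) | ~C)
⇔ ~~(~((~D & ~E) | (B & ~C & ~D)) | ~C)   — double negation
⇔ ~((~D & ~E) | (B & ~C & ~D)) | ~C   — double negation
⇔ (~(~D & ~E) & ~(B & ~C & ~D)) | ~C   — De Morgan
⇔ ((~~D | ~~E) & ~(B & ~C & ~D)) | ~C   — De Morgan
⇔ ((D | ~~E) & ~(B & ~C & ~D)) | ~C   — double negation
⇔ ((D | E) & ~(B & ~C & ~D)) | ~C   — double negation
⇔ ((D | E) & (~B | ~~C | ~~D)) | ~C   — De Morgan
⇔ ((D | E) & (~B | C | ~~D)) | ~C   — double negation
⇔ ((D | E) & (~B | C | D)) | ~C   — double negation
⇔ (D | E | ~C) & (~B | C | D | ~C)   — distribute | over &
⇔ D | E | ~C   — simplify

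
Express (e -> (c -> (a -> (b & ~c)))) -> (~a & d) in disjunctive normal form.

(e & c & a) | (~a & d)

(e -> (c -> (a -> (b & ~c)))) -> (~a & d)
≡ ~(e -> (c -> (a -> (b & ~c)))) | (~a & d)   — eliminate ->
≡ ~(~e | (c -> (a -> (b & ~c)))) | (~a & d)   — eliminate ->
≡ ~(~e | ~c | (a -> (b & ~c))) | (~a & d)   — eliminate ->
≡ ~(~e | ~c | ~a | (b & ~c)) | (~a & d)   — eliminate ->
≡ (~~e & ~~c & ~~a & ~(b & ~c)) | (~a & d)   — De Morgan
≡ (e & ~~c & ~~a & ~(b & ~c)) | (~a & d)   — double negation
≡ (e & c & ~~a & ~(b & ~c)) | (~a & d)   — double negation
≡ (e & c & a & ~(b & ~c)) | (~a & d)   — double negation
≡ (e & c & a & (~b | ~~c)) | (~a & d)   — De Morgan
≡ (e & c & a & (~b | c)) | (~a & d)   — double negation
≡ (e & c & a & ~b) | (e & c & a & c) | (~a & d)   — distribute & over |
≡ (e & c & a) | (~a & d)   — simplify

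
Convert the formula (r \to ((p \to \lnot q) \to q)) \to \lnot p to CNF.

(r \lor \lnot p) \land (\lnot p \lor \lnot q)

(r \to ((p \to \lnot q) \to q)) \to \lnot p
≡ \lnot (r \to ((p \to \lnot q) \to q)) \lor \lnot p   (eliminate \to)
≡ \lnot (\lnot r \lor ((p \to \lnot q) \to q)) \lor \lnot p   (eliminate \to)
≡ \lnot (\lnot r \lor \lnot (p \to \lnot q) \lor q) \lor \lnot p   (eliminate \to)
≡ \lnot (\lnot r \lor \lnot (\lnot p \lor \lnot q) \lor q) \lor \lnot p   (eliminate \to)
≡ (\lnot \lnot r \land \lnot \lnot (\lnot p \lor \lnot q) \land \lnot q) \lor \lnot p   (De Morgan)
≡ (r \land \lnot \lnot (\lnot p \lor \lnot q) \land \lnot q) \lor \lnot p   (double negation)
≡ (r \land (\lnot p \lor \lnot q) \land \lnot q) \lor \lnot p   (double negation)
≡ (r \lor \lnot p) \land (\lnot p \lor \lnot q \lor \lnot p) \land (\lnot q \lor \lnot p)   (distribute \lor over \land)
≡ (r \lor \lnot p) \land (\lnot p \lor \lnot q)   (simplify)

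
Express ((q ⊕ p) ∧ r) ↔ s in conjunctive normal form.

((q ⊕ p) ∧ r) ↔ s
⇔ (((q ⊕ p) ∧ r) → s) ∧ (s → ((q ⊕ p) ∧ r))   [eliminate ↔]
⇔ (¬((q ⊕ p) ∧ r) ∨ s) ∧ (s → ((q ⊕ p) ∧ r))   [eliminate →]
⇔ (¬((q ∨ p) ∧ ¬(q ∧ p) ∧ r) ∨ s) ∧ (s → ((q ⊕ p) ∧ r))   [expand ⊕]
⇔ (¬((q ∨ p) ∧ ¬(q ∧ p) ∧ r) ∨ s) ∧ (¬s ∨ ((q ⊕ p) ∧ r))   [eliminate →]
⇔ (¬((q ∨ p) ∧ ¬(q ∧ p) ∧ r) ∨ s) ∧ (¬s ∨ ((q ∨ p) ∧ ¬(q ∧ p) ∧ r))   [expand ⊕]
⇔ (¬(q ∨ p) ∨ ¬¬(q ∧ p) ∨ ¬r ∨ s) ∧ (¬s ∨ ((q ∨ p) ∧ ¬(q ∧ p) ∧ r))   [De Morgan]
⇔ ((¬q ∧ ¬p) ∨ ¬¬(q ∧ p) ∨ ¬r ∨ s) ∧ (¬s ∨ ((q ∨ p) ∧ ¬(q ∧ p) ∧ r))   [De Morgan]
⇔ ((¬q ∧ ¬p) ∨ (q ∧ p) ∨ ¬r ∨ s) ∧ (¬s ∨ ((q ∨ p) ∧ ¬(q ∧ p) ∧ r))   [double negation]
⇔ ((¬q ∧ ¬p) ∨ (q ∧ p) ∨ ¬r ∨ s) ∧ (¬s ∨ ((q ∨ p) ∧ (¬q ∨ ¬p) ∧ r))   [De Morgan]
⇔ (¬q ∨ q ∨ ¬r ∨ s) ∧ (¬q ∨ p ∨ ¬r ∨ s) ∧ (¬p ∨ q ∨ ¬r ∨ s) ∧ (¬p ∨ p ∨ ¬r ∨ s) ∧ (¬s ∨ q ∨ p) ∧ (¬s ∨ ¬q ∨ ¬p) ∧ (¬s ∨ r)   [distribute ∨ over ∧]
⇔ (¬q ∨ p ∨ ¬r ∨ s) ∧ (¬p ∨ q ∨ ¬r ∨ s) ∧ (¬s ∨ q ∨ p) ∧ (¬s ∨ ¬q ∨ ¬p) ∧ (¬s ∨ r)   [simplify]

(¬q ∨ p ∨ ¬r ∨ s) ∧ (¬p ∨ q ∨ ¬r ∨ s) ∧ (¬s ∨ q ∨ p) ∧ (¬s ∨ ¬q ∨ ¬p) ∧ (¬s ∨ r)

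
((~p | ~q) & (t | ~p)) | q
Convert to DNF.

~p | (~q & t) | q

((~p | ~q) & (t | ~p)) | q
⇔ (~p & t) | (~p & ~p) | (~q & t) | (~q & ~p) | q   [distribute & over |]
⇔ ~p | (~q & t) | q   [simplify]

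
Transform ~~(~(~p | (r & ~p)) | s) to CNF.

~~(~(~p | (r & ~p)) | s)
≡ ~(~p | (r & ~p)) | s   [double negation]
≡ (~~p & ~(r & ~p)) | s   [De Morgan]
≡ (p & ~(r & ~p)) | s   [double negation]
≡ (p & (~r | ~~p)) | s   [De Morgan]
≡ (p & (~r | p)) | s   [double negation]
≡ (p | s) & (~r | p | s)   [distribute | over &]
≡ p | s   [simplify]

p | s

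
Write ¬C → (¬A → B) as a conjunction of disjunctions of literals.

¬C → (¬A → B)
≡ ¬¬C ∨ (¬A → B)
≡ ¬¬C ∨ ¬¬A ∨ B
≡ C ∨ ¬¬A ∨ B
≡ C ∨ A ∨ B

C ∨ A ∨ B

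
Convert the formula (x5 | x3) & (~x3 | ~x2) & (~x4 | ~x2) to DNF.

(x5 & ~x3 & ~x4) | (x5 & ~x2) | (x3 & ~x2)

(x5 | x3) & (~x3 | ~x2) & (~x4 | ~x2)
⇔ (x5 & ~x3 & ~x4) | (x5 & ~x3 & ~x2) | (x5 & ~x2 & ~x4) | (x5 & ~x2 & ~x2) | (x3 & ~x3 & ~x4) | (x3 & ~x3 & ~x2) | (x3 & ~x2 & ~x4) | (x3 & ~x2 & ~x2)   [distribute & over |]
⇔ (x5 & ~x3 & ~x4) | (x5 & ~x2) | (x3 & ~x2)   [simplify]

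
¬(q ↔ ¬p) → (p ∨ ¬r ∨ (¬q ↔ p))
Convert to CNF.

¬(q ↔ ¬p) → (p ∨ ¬r ∨ (¬q ↔ p))
≡ ¬¬(q ↔ ¬p) ∨ p ∨ ¬r ∨ (¬q ↔ p)   [eliminate →]
≡ ¬¬((q → ¬p) ∧ (¬p → q)) ∨ p ∨ ¬r ∨ (¬q ↔ p)   [eliminate ↔]
≡ ¬¬((¬q ∨ ¬p) ∧ (¬p → q)) ∨ p ∨ ¬r ∨ (¬q ↔ p)   [eliminate →]
≡ ¬¬((¬q ∨ ¬p) ∧ (¬¬p ∨ q)) ∨ p ∨ ¬r ∨ (¬q ↔ p)   [eliminate →]
≡ ¬¬((¬q ∨ ¬p) ∧ (¬¬p ∨ q)) ∨ p ∨ ¬r ∨ ((¬q → p) ∧ (p → ¬q))   [eliminate ↔]
≡ ¬¬((¬q ∨ ¬p) ∧ (¬¬p ∨ q)) ∨ p ∨ ¬r ∨ ((¬¬q ∨ p) ∧ (p → ¬q))   [eliminate →]
≡ ¬¬((¬q ∨ ¬p) ∧ (¬¬p ∨ q)) ∨ p ∨ ¬r ∨ ((¬¬q ∨ p) ∧ (¬p ∨ ¬q))   [eliminate →]
≡ ((¬q ∨ ¬p) ∧ (¬¬p ∨ q)) ∨ p ∨ ¬r ∨ ((¬¬q ∨ p) ∧ (¬p ∨ ¬q))   [double negation]
≡ ((¬q ∨ ¬p) ∧ (p ∨ q)) ∨ p ∨ ¬r ∨ ((¬¬q ∨ p) ∧ (¬p ∨ ¬q))   [double negation]
≡ ((¬q ∨ ¬p) ∧ (p ∨ q)) ∨ p ∨ ¬r ∨ ((q ∨ p) ∧ (¬p ∨ ¬q))   [double negation]
≡ (¬q ∨ ¬p ∨ p ∨ ¬r ∨ q ∨ p) ∧ (¬q ∨ ¬p ∨ p ∨ ¬r ∨ ¬p ∨ ¬q) ∧ (p ∨ q ∨ p ∨ ¬r ∨ q ∨ p) ∧ (p ∨ q ∨ p ∨ ¬r ∨ ¬p ∨ ¬q)   [distribute ∨ over ∧]
≡ p ∨ q ∨ ¬r   [simplify]

p ∨ q ∨ ¬r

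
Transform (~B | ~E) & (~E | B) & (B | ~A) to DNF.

(~B | ~E) & (~E | B) & (B | ~A)
≡ (~B & ~E & B) | (~B & ~E & ~A) | (~B & B & B) | (~B & B & ~A) | (~E & ~E & B) | (~E & ~E & ~A) | (~E & B & B) | (~E & B & ~A)   (distribute & over |)
≡ (~E & B) | (~E & ~A)   (simplify)

(~E & B) | (~E & ~A)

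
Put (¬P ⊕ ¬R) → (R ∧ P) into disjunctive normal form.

(P ∧ R) ∨ (¬R ∧ ¬P)

(¬P ⊕ ¬R) → (R ∧ P)
≡ ¬(¬P ⊕ ¬R) ∨ (R ∧ P)   — eliminate →
≡ ¬((¬P ∧ ¬¬R) ∨ (¬¬P ∧ ¬R)) ∨ (R ∧ P)   — expand ⊕
≡ (¬(¬P ∧ ¬¬R) ∧ ¬(¬¬P ∧ ¬R)) ∨ (R ∧ P)   — De Morgan
≡ ((¬¬P ∨ ¬¬¬R) ∧ ¬(¬¬P ∧ ¬R)) ∨ (R ∧ P)   — De Morgan
≡ ((P ∨ ¬¬¬R) ∧ ¬(¬¬P ∧ ¬R)) ∨ (R ∧ P)   — double negation
≡ ((P ∨ ¬R) ∧ ¬(¬¬P ∧ ¬R)) ∨ (R ∧ P)   — double negation
≡ ((P ∨ ¬R) ∧ (¬¬¬P ∨ ¬¬R)) ∨ (R ∧ P)   — De Morgan
≡ ((P ∨ ¬R) ∧ (¬P ∨ ¬¬R)) ∨ (R ∧ P)   — double negation
≡ ((P ∨ ¬R) ∧ (¬P ∨ R)) ∨ (R ∧ P)   — double negation
≡ (P ∧ ¬P) ∨ (P ∧ R) ∨ (¬R ∧ ¬P) ∨ (¬R ∧ R) ∨ (R ∧ P)   — distribute ∧ over ∨
≡ (P ∧ R) ∨ (¬R ∧ ¬P)   — simplify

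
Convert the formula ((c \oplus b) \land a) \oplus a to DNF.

((c \oplus b) \land a) \oplus a
≡ ((c \oplus b) \land a \land \lnot a) \lor (\lnot ((c \oplus b) \land a) \land a)   (expand \oplus)
≡ (((c \land \lnot b) \lor (\lnot c \land b)) \land a \land \lnot a) \lor (\lnot ((c \oplus b) \land a) \land a)   (expand \oplus)
≡ (((c \land \lnot b) \lor (\lnot c \land b)) \land a \land \lnot a) \lor (\lnot (((c \land \lnot b) \lor (\lnot c \land b)) \land a) \land a)   (expand \oplus)
≡ (((c \land \lnot b) \lor (\lnot c \land b)) \land a \land \lnot a) \lor ((\lnot ((c \land \lnot b) \lor (\lnot c \land b)) \lor \lnot a) \land a)   (De Morgan)
≡ (((c \land \lnot b) \lor (\lnot c \land b)) \land a \land \lnot a) \lor (((\lnot (c \land \lnot b) \land \lnot (\lnot c \land b)) \lor \lnot a) \land a)   (De Morgan)
≡ (((c \land \lnot b) \lor (\lnot c \land b)) \land a \land \lnot a) \lor ((((\lnot c \lor \lnot \lnot b) \land \lnot (\lnot c \land b)) \lor \lnot a) \land a)   (De Morgan)
≡ (((c \land \lnot b) \lor (\lnot c \land b)) \land a \land \lnot a) \lor ((((\lnot c \lor b) \land \lnot (\lnot c \land b)) \lor \lnot a) \land a)   (double negation)
≡ (((c \land \lnot b) \lor (\lnot c \land b)) \land a \land \lnot a) \lor ((((\lnot c \lor b) \land (\lnot \lnot c \lor \lnot b)) \lor \lnot a) \land a)   (De Morgan)
≡ (((c \land \lnot b) \lor (\lnot c \land b)) \land a \land \lnot a) \lor ((((\lnot c \lor b) \land (c \lor \lnot b)) \lor \lnot a) \land a)   (double negation)
≡ (c \land \lnot b \land a \land \lnot a) \lor (\lnot c \land b \land a \land \lnot a) \lor (\lnot c \land c \land a) \lor (\lnot c \land \lnot b \land a) \lor (b \land c \land a) \lor (b \land \lnot b \land a) \lor (\lnot a \land a)   (distribute \land over \lor)
≡ (\lnot c \land \lnot b \land a) \lor (b \land c \land a)   (simplify)

(\lnot c \land \lnot b \land a) \lor (b \land c \land a)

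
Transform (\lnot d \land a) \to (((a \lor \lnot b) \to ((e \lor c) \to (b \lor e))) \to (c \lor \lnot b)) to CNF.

(\lnot d \land a) \to (((a \lor \lnot b) \to ((e \lor c) \to (b \lor e))) \to (c \lor \lnot b))
⇔ \lnot (\lnot d \land a) \lor (((a \lor \lnot b) \to ((e \lor c) \to (b \lor e))) \to (c \lor \lnot b))
⇔ \lnot (\lnot d \land a) \lor \lnot ((a \lor \lnot b) \to ((e \lor c) \to (b \lor e))) \lor c \lor \lnot b
⇔ \lnot (\lnot d \land a) \lor \lnot (\lnot (a \lor \lnot b) \lor ((e \lor c) \to (b \lor e))) \lor c \lor \lnot b
⇔ \lnot (\lnot d \land a) \lor \lnot (\lnot (a \lor \lnot b) \lor \lnot (e \lor c) \lor b \lor e) \lor c \lor \lnot b
⇔ \lnot \lnot d \lor \lnot a \lor \lnot (\lnot (a \lor \lnot b) \lor \lnot (e \lor c) \lor b \lor e) \lor c \lor \lnot b
⇔ d \lor \lnot a \lor \lnot (\lnot (a \lor \lnot b) \lor \lnot (e \lor c) \lor b \lor e) \lor c \lor \lnot b
⇔ d \lor \lnot a \lor (\lnot \lnot (a \lor \lnot b) \land \lnot \lnot (e \lor c) \land \lnot b \land \lnot e) \lor c \lor \lnot b
⇔ d \lor \lnot a \lor ((a \lor \lnot b) \land \lnot \lnot (e \lor c) \land \lnot b \land \lnot e) \lor c \lor \lnot b
⇔ d \lor \lnot a \lor ((a \lor \lnot b) \land (e \lor c) \land \lnot b \land \lnot e) \lor c \lor \lnot b
⇔ (d \lor \lnot a \lor a \lor \lnot b \lor c \lor \lnot b) \land (d \lor \lnot a \lor e \lor c \lor c \lor \lnot b) \land (d \lor \lnot a \lor \lnot b \lor c \lor \lnot b) \land (d \lor \lnot a \lor \lnot e \lor c \lor \lnot b)
⇔ d \lor \lnot a \lor \lnot b \lor c

d \lor \lnot a \lor \lnot b \lor c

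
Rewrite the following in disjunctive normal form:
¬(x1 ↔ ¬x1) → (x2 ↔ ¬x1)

¬x2 ∧ x1 ∨ ¬x1 ∧ x2

¬(x1 ↔ ¬x1) → (x2 ↔ ¬x1)
⇔ ¬¬(x1 ↔ ¬x1) ∨ (x2 ↔ ¬x1)
⇔ ¬¬((x1 → ¬x1) ∧ (¬x1 → x1)) ∨ (x2 ↔ ¬x1)
⇔ ¬¬((¬x1 ∨ ¬x1) ∧ (¬x1 → x1)) ∨ (x2 ↔ ¬x1)
⇔ ¬¬((¬x1 ∨ ¬x1) ∧ (¬¬x1 ∨ x1)) ∨ (x2 ↔ ¬x1)
⇔ ¬¬((¬x1 ∨ ¬x1) ∧ (¬¬x1 ∨ x1)) ∨ (x2 → ¬x1) ∧ (¬x1 → x2)
⇔ ¬¬((¬x1 ∨ ¬x1) ∧ (¬¬x1 ∨ x1)) ∨ (¬x2 ∨ ¬x1) ∧ (¬x1 → x2)
⇔ ¬¬((¬x1 ∨ ¬x1) ∧ (¬¬x1 ∨ x1)) ∨ (¬x2 ∨ ¬x1) ∧ (¬¬x1 ∨ x2)
⇔ (¬x1 ∨ ¬x1) ∧ (¬¬x1 ∨ x1) ∨ (¬x2 ∨ ¬x1) ∧ (¬¬x1 ∨ x2)
⇔ (¬x1 ∨ ¬x1) ∧ (x1 ∨ x1) ∨ (¬x2 ∨ ¬x1) ∧ (¬¬x1 ∨ x2)
⇔ (¬x1 ∨ ¬x1) ∧ (x1 ∨ x1) ∨ (¬x2 ∨ ¬x1) ∧ (x1 ∨ x2)
⇔ ¬x1 ∧ x1 ∨ ¬x1 ∧ x1 ∨ ¬x1 ∧ x1 ∨ ¬x1 ∧ x1 ∨ ¬x2 ∧ x1 ∨ ¬x2 ∧ x2 ∨ ¬x1 ∧ x1 ∨ ¬x1 ∧ x2
⇔ ¬x2 ∧ x1 ∨ ¬x1 ∧ x2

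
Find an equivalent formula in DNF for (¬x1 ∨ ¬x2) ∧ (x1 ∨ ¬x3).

(¬x1 ∧ ¬x3) ∨ (¬x2 ∧ x1) ∨ (¬x2 ∧ ¬x3)

(¬x1 ∨ ¬x2) ∧ (x1 ∨ ¬x3)
= (¬x1 ∧ x1) ∨ (¬x1 ∧ ¬x3) ∨ (¬x2 ∧ x1) ∨ (¬x2 ∧ ¬x3)
= (¬x1 ∧ ¬x3) ∨ (¬x2 ∧ x1) ∨ (¬x2 ∧ ¬x3)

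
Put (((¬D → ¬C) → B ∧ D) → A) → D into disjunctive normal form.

¬D ∧ C ∧ ¬A ∨ D

(((¬D → ¬C) → B ∧ D) → A) → D
⇔ ¬(((¬D → ¬C) → B ∧ D) → A) ∨ D   [eliminate →]
⇔ ¬(¬((¬D → ¬C) → B ∧ D) ∨ A) ∨ D   [eliminate →]
⇔ ¬(¬(¬(¬D → ¬C) ∨ B ∧ D) ∨ A) ∨ D   [eliminate →]
⇔ ¬(¬(¬(¬¬D ∨ ¬C) ∨ B ∧ D) ∨ A) ∨ D   [eliminate →]
⇔ ¬¬(¬(¬¬D ∨ ¬C) ∨ B ∧ D) ∧ ¬A ∨ D   [De Morgan]
⇔ (¬(¬¬D ∨ ¬C) ∨ B ∧ D) ∧ ¬A ∨ D   [double negation]
⇔ (¬¬¬D ∧ ¬¬C ∨ B ∧ D) ∧ ¬A ∨ D   [De Morgan]
⇔ (¬D ∧ ¬¬C ∨ B ∧ D) ∧ ¬A ∨ D   [double negation]
⇔ (¬D ∧ C ∨ B ∧ D) ∧ ¬A ∨ D   [double negation]
⇔ ¬D ∧ C ∧ ¬A ∨ B ∧ D ∧ ¬A ∨ D   [distribute ∧ over ∨]
⇔ ¬D ∧ C ∧ ¬A ∨ D   [simplify]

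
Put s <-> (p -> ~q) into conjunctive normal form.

(~s | ~p | ~q) & (p | s) & (q | s)

s <-> (p -> ~q)
= (s -> (p -> ~q)) & ((p -> ~q) -> s)   — eliminate <->
= (~s | (p -> ~q)) & ((p -> ~q) -> s)   — eliminate ->
= (~s | ~p | ~q) & ((p -> ~q) -> s)   — eliminate ->
= (~s | ~p | ~q) & (~(p -> ~q) | s)   — eliminate ->
= (~s | ~p | ~q) & (~(~p | ~q) | s)   — eliminate ->
= (~s | ~p | ~q) & ((~~p & ~~q) | s)   — De Morgan
= (~s | ~p | ~q) & ((p & ~~q) | s)   — double negation
= (~s | ~p | ~q) & ((p & q) | s)   — double negation
= (~s | ~p | ~q) & (p | s) & (q | s)   — distribute | over &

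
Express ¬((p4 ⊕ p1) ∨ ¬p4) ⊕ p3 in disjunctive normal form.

¬((p4 ⊕ p1) ∨ ¬p4) ⊕ p3
= (¬((p4 ⊕ p1) ∨ ¬p4) ∧ ¬p3) ∨ (¬¬((p4 ⊕ p1) ∨ ¬p4) ∧ p3)   [expand ⊕]
= (¬((p4 ∧ ¬p1) ∨ (¬p4 ∧ p1) ∨ ¬p4) ∧ ¬p3) ∨ (¬¬((p4 ⊕ p1) ∨ ¬p4) ∧ p3)   [expand ⊕]
= (¬((p4 ∧ ¬p1) ∨ (¬p4 ∧ p1) ∨ ¬p4) ∧ ¬p3) ∨ (¬¬((p4 ∧ ¬p1) ∨ (¬p4 ∧ p1) ∨ ¬p4) ∧ p3)   [expand ⊕]
= (¬(p4 ∧ ¬p1) ∧ ¬(¬p4 ∧ p1) ∧ ¬¬p4 ∧ ¬p3) ∨ (¬¬((p4 ∧ ¬p1) ∨ (¬p4 ∧ p1) ∨ ¬p4) ∧ p3)   [De Morgan]
= ((¬p4 ∨ ¬¬p1) ∧ ¬(¬p4 ∧ p1) ∧ ¬¬p4 ∧ ¬p3) ∨ (¬¬((p4 ∧ ¬p1) ∨ (¬p4 ∧ p1) ∨ ¬p4) ∧ p3)   [De Morgan]
= ((¬p4 ∨ p1) ∧ ¬(¬p4 ∧ p1) ∧ ¬¬p4 ∧ ¬p3) ∨ (¬¬((p4 ∧ ¬p1) ∨ (¬p4 ∧ p1) ∨ ¬p4) ∧ p3)   [double negation]
= ((¬p4 ∨ p1) ∧ (¬¬p4 ∨ ¬p1) ∧ ¬¬p4 ∧ ¬p3) ∨ (¬¬((p4 ∧ ¬p1) ∨ (¬p4 ∧ p1) ∨ ¬p4) ∧ p3)   [De Morgan]
= ((¬p4 ∨ p1) ∧ (p4 ∨ ¬p1) ∧ ¬¬p4 ∧ ¬p3) ∨ (¬¬((p4 ∧ ¬p1) ∨ (¬p4 ∧ p1) ∨ ¬p4) ∧ p3)   [double negation]
= ((¬p4 ∨ p1) ∧ (p4 ∨ ¬p1) ∧ p4 ∧ ¬p3) ∨ (¬¬((p4 ∧ ¬p1) ∨ (¬p4 ∧ p1) ∨ ¬p4) ∧ p3)   [double negation]
= ((¬p4 ∨ p1) ∧ (p4 ∨ ¬p1) ∧ p4 ∧ ¬p3) ∨ (((p4 ∧ ¬p1) ∨ (¬p4 ∧ p1) ∨ ¬p4) ∧ p3)   [double negation]
= (¬p4 ∧ p4 ∧ p4 ∧ ¬p3) ∨ (¬p4 ∧ ¬p1 ∧ p4 ∧ ¬p3) ∨ (p1 ∧ p4 ∧ p4 ∧ ¬p3) ∨ (p1 ∧ ¬p1 ∧ p4 ∧ ¬p3) ∨ (p4 ∧ ¬p1 ∧ p3) ∨ (¬p4 ∧ p1 ∧ p3) ∨ (¬p4 ∧ p3)   [distribute ∧ over ∨]
= (p1 ∧ p4 ∧ ¬p3) ∨ (p4 ∧ ¬p1 ∧ p3) ∨ (¬p4 ∧ p3)   [simplify]

(p1 ∧ p4 ∧ ¬p3) ∨ (p4 ∧ ¬p1 ∧ p3) ∨ (¬p4 ∧ p3)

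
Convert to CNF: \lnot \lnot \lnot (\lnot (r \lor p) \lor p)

\lnot \lnot \lnot (\lnot (r \lor p) \lor p)
≡ \lnot (\lnot (r \lor p) \lor p)   [double negation]
≡ \lnot \lnot (r \lor p) \land \lnot p   [De Morgan]
≡ (r \lor p) \land \lnot p   [double negation]

(r \lor p) \land \lnot p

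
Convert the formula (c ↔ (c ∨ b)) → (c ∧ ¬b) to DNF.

(b ∧ ¬c) ∨ (c ∧ ¬b)

(c ↔ (c ∨ b)) → (c ∧ ¬b)
⇔ ¬(c ↔ (c ∨ b)) ∨ (c ∧ ¬b)   — eliminate →
⇔ ¬((c → (c ∨ b)) ∧ ((c ∨ b) → c)) ∨ (c ∧ ¬b)   — eliminate ↔
⇔ ¬((¬c ∨ c ∨ b) ∧ ((c ∨ b) → c)) ∨ (c ∧ ¬b)   — eliminate →
⇔ ¬((¬c ∨ c ∨ b) ∧ (¬(c ∨ b) ∨ c)) ∨ (c ∧ ¬b)   — eliminate →
⇔ ¬(¬c ∨ c ∨ b) ∨ ¬(¬(c ∨ b) ∨ c) ∨ (c ∧ ¬b)   — De Morgan
⇔ (¬¬c ∧ ¬c ∧ ¬b) ∨ ¬(¬(c ∨ b) ∨ c) ∨ (c ∧ ¬b)   — De Morgan
⇔ (c ∧ ¬c ∧ ¬b) ∨ ¬(¬(c ∨ b) ∨ c) ∨ (c ∧ ¬b)   — double negation
⇔ (c ∧ ¬c ∧ ¬b) ∨ (¬¬(c ∨ b) ∧ ¬c) ∨ (c ∧ ¬b)   — De Morgan
⇔ (c ∧ ¬c ∧ ¬b) ∨ ((c ∨ b) ∧ ¬c) ∨ (c ∧ ¬b)   — double negation
⇔ (c ∧ ¬c ∧ ¬b) ∨ (c ∧ ¬c) ∨ (b ∧ ¬c) ∨ (c ∧ ¬b)   — distribute ∧ over ∨
⇔ (b ∧ ¬c) ∨ (c ∧ ¬b)   — simplify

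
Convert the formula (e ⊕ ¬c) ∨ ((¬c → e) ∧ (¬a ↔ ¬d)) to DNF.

(e ∧ c) ∨ (¬e ∧ ¬c) ∨ (c ∧ a ∧ d) ∨ (c ∧ ¬d ∧ ¬a) ∨ (e ∧ a ∧ d) ∨ (e ∧ ¬d ∧ ¬a)

(e ⊕ ¬c) ∨ ((¬c → e) ∧ (¬a ↔ ¬d))
= (e ∧ ¬¬c) ∨ (¬e ∧ ¬c) ∨ ((¬c → e) ∧ (¬a ↔ ¬d))   [expand ⊕]
= (e ∧ ¬¬c) ∨ (¬e ∧ ¬c) ∨ ((¬¬c ∨ e) ∧ (¬a ↔ ¬d))   [eliminate →]
= (e ∧ ¬¬c) ∨ (¬e ∧ ¬c) ∨ ((¬¬c ∨ e) ∧ (¬a → ¬d) ∧ (¬d → ¬a))   [eliminate ↔]
= (e ∧ ¬¬c) ∨ (¬e ∧ ¬c) ∨ ((¬¬c ∨ e) ∧ (¬¬a ∨ ¬d) ∧ (¬d → ¬a))   [eliminate →]
= (e ∧ ¬¬c) ∨ (¬e ∧ ¬c) ∨ ((¬¬c ∨ e) ∧ (¬¬a ∨ ¬d) ∧ (¬¬d ∨ ¬a))   [eliminate →]
= (e ∧ c) ∨ (¬e ∧ ¬c) ∨ ((¬¬c ∨ e) ∧ (¬¬a ∨ ¬d) ∧ (¬¬d ∨ ¬a))   [double negation]
= (e ∧ c) ∨ (¬e ∧ ¬c) ∨ ((c ∨ e) ∧ (¬¬a ∨ ¬d) ∧ (¬¬d ∨ ¬a))   [double negation]
= (e ∧ c) ∨ (¬e ∧ ¬c) ∨ ((c ∨ e) ∧ (a ∨ ¬d) ∧ (¬¬d ∨ ¬a))   [double negation]
= (e ∧ c) ∨ (¬e ∧ ¬c) ∨ ((c ∨ e) ∧ (a ∨ ¬d) ∧ (d ∨ ¬a))   [double negation]
= (e ∧ c) ∨ (¬e ∧ ¬c) ∨ (c ∧ a ∧ d) ∨ (c ∧ a ∧ ¬a) ∨ (c ∧ ¬d ∧ d) ∨ (c ∧ ¬d ∧ ¬a) ∨ (e ∧ a ∧ d) ∨ (e ∧ a ∧ ¬a) ∨ (e ∧ ¬d ∧ d) ∨ (e ∧ ¬d ∧ ¬a)   [distribute ∧ over ∨]
= (e ∧ c) ∨ (¬e ∧ ¬c) ∨ (c ∧ a ∧ d) ∨ (c ∧ ¬d ∧ ¬a) ∨ (e ∧ a ∧ d) ∨ (e ∧ ¬d ∧ ¬a)   [simplify]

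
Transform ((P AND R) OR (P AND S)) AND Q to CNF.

((P AND R) OR (P AND S)) AND Q
≡ (P OR P) AND (P OR S) AND (R OR P) AND (R OR S) AND Q   (distribute OR over AND)
≡ P AND (R OR S) AND Q   (simplify)

P AND (R OR S) AND Q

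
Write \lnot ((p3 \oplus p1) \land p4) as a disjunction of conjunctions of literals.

(\lnot p3 \land \lnot p1) \lor (p1 \land p3) \lor \lnot p4

\lnot ((p3 \oplus p1) \land p4)
≡ \lnot (((p3 \land \lnot p1) \lor (\lnot p3 \land p1)) \land p4)   — expand \oplus
≡ \lnot ((p3 \land \lnot p1) \lor (\lnot p3 \land p1)) \lor \lnot p4   — De Morgan
≡ (\lnot (p3 \land \lnot p1) \land \lnot (\lnot p3 \land p1)) \lor \lnot p4   — De Morgan
≡ ((\lnot p3 \lor \lnot \lnot p1) \land \lnot (\lnot p3 \land p1)) \lor \lnot p4   — De Morgan
≡ ((\lnot p3 \lor p1) \land \lnot (\lnot p3 \land p1)) \lor \lnot p4   — double negation
≡ ((\lnot p3 \lor p1) \land (\lnot \lnot p3 \lor \lnot p1)) \lor \lnot p4   — De Morgan
≡ ((\lnot p3 \lor p1) \land (p3 \lor \lnot p1)) \lor \lnot p4   — double negation
≡ (\lnot p3 \land p3) \lor (\lnot p3 \land \lnot p1) \lor (p1 \land p3) \lor (p1 \land \lnot p1) \lor \lnot p4   — distribute \land over \lor
≡ (\lnot p3 \land \lnot p1) \lor (p1 \land p3) \lor \lnot p4   — simplify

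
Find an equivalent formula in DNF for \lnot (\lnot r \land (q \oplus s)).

r \lor (\lnot q \land \lnot s) \lor (s \land q)

\lnot (\lnot r \land (q \oplus s))
⇔ \lnot (\lnot r \land ((q \land \lnot s) \lor (\lnot q \land s)))   — expand \oplus
⇔ \lnot \lnot r \lor \lnot ((q \land \lnot s) \lor (\lnot q \land s))   — De Morgan
⇔ r \lor \lnot ((q \land \lnot s) \lor (\lnot q \land s))   — double negation
⇔ r \lor (\lnot (q \land \lnot s) \land \lnot (\lnot q \land s))   — De Morgan
⇔ r \lor ((\lnot q \lor \lnot \lnot s) \land \lnot (\lnot q \land s))   — De Morgan
⇔ r \lor ((\lnot q \lor s) \land \lnot (\lnot q \land s))   — double negation
⇔ r \lor ((\lnot q \lor s) \land (\lnot \lnot q \lor \lnot s))   — De Morgan
⇔ r \lor ((\lnot q \lor s) \land (q \lor \lnot s))   — double negation
⇔ r \lor (\lnot q \land q) \lor (\lnot q \land \lnot s) \lor (s \land q) \lor (s \land \lnot s)   — distribute \land over \lor
⇔ r \lor (\lnot q \land \lnot s) \lor (s \land q)   — simplify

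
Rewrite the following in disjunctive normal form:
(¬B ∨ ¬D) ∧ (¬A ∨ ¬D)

¬B ∧ ¬A ∨ ¬D

(¬B ∨ ¬D) ∧ (¬A ∨ ¬D)
⇔ ¬B ∧ ¬A ∨ ¬B ∧ ¬D ∨ ¬D ∧ ¬A ∨ ¬D ∧ ¬D   — distribute ∧ over ∨
⇔ ¬B ∧ ¬A ∨ ¬D   — simplify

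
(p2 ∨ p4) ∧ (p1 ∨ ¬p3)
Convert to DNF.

(p2 ∧ p1) ∨ (p2 ∧ ¬p3) ∨ (p4 ∧ p1) ∨ (p4 ∧ ¬p3)

(p2 ∨ p4) ∧ (p1 ∨ ¬p3)
≡ (p2 ∧ p1) ∨ (p2 ∧ ¬p3) ∨ (p4 ∧ p1) ∨ (p4 ∧ ¬p3)   — distribute ∧ over ∨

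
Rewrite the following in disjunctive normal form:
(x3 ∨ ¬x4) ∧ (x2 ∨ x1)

(x3 ∧ x2) ∨ (x3 ∧ x1) ∨ (¬x4 ∧ x2) ∨ (¬x4 ∧ x1)

(x3 ∨ ¬x4) ∧ (x2 ∨ x1)
= (x3 ∧ x2) ∨ (x3 ∧ x1) ∨ (¬x4 ∧ x2) ∨ (¬x4 ∧ x1)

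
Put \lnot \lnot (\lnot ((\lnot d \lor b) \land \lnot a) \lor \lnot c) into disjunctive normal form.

(d \land \lnot b) \lor a \lor \lnot c

\lnot \lnot (\lnot ((\lnot d \lor b) \land \lnot a) \lor \lnot c)
≡ \lnot ((\lnot d \lor b) \land \lnot a) \lor \lnot c   (double negation)
≡ \lnot (\lnot d \lor b) \lor \lnot \lnot a \lor \lnot c   (De Morgan)
≡ (\lnot \lnot d \land \lnot b) \lor \lnot \lnot a \lor \lnot c   (De Morgan)
≡ (d \land \lnot b) \lor \lnot \lnot a \lor \lnot c   (double negation)
≡ (d \land \lnot b) \lor a \lor \lnot c   (double negation)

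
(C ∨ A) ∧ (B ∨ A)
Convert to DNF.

(C ∧ B) ∨ A

(C ∨ A) ∧ (B ∨ A)
⇔ (C ∧ B) ∨ (C ∧ A) ∨ (A ∧ B) ∨ (A ∧ A)
⇔ (C ∧ B) ∨ A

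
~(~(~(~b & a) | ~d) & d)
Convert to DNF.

b | ~a | ~d

~(~(~(~b & a) | ~d) & d)
≡ ~~(~(~b & a) | ~d) | ~d   [De Morgan]
≡ ~(~b & a) | ~d | ~d   [double negation]
≡ ~~b | ~a | ~d | ~d   [De Morgan]
≡ b | ~a | ~d | ~d   [double negation]
≡ b | ~a | ~d   [simplify]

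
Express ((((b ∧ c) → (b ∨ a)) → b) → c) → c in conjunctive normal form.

b ∨ c

((((b ∧ c) → (b ∨ a)) → b) → c) → c
= ¬((((b ∧ c) → (b ∨ a)) → b) → c) ∨ c   [eliminate →]
= ¬(¬(((b ∧ c) → (b ∨ a)) → b) ∨ c) ∨ c   [eliminate →]
= ¬(¬(¬((b ∧ c) → (b ∨ a)) ∨ b) ∨ c) ∨ c   [eliminate →]
= ¬(¬(¬(¬(b ∧ c) ∨ b ∨ a) ∨ b) ∨ c) ∨ c   [eliminate →]
= (¬¬(¬(¬(b ∧ c) ∨ b ∨ a) ∨ b) ∧ ¬c) ∨ c   [De Morgan]
= ((¬(¬(b ∧ c) ∨ b ∨ a) ∨ b) ∧ ¬c) ∨ c   [double negation]
= (((¬¬(b ∧ c) ∧ ¬b ∧ ¬a) ∨ b) ∧ ¬c) ∨ c   [De Morgan]
= (((b ∧ c ∧ ¬b ∧ ¬a) ∨ b) ∧ ¬c) ∨ c   [double negation]
= (b ∨ b ∨ c) ∧ (c ∨ b ∨ c) ∧ (¬b ∨ b ∨ c) ∧ (¬a ∨ b ∨ c) ∧ (¬c ∨ c)   [distribute ∨ over ∧]
= b ∨ c   [simplify]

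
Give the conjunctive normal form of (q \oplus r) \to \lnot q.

(q \oplus r) \to \lnot q
≡ \lnot (q \oplus r) \lor \lnot q   — eliminate \to
≡ \lnot ((q \lor r) \land \lnot (q \land r)) \lor \lnot q   — expand \oplus
≡ \lnot (q \lor r) \lor \lnot \lnot (q \land r) \lor \lnot q   — De Morgan
≡ (\lnot q \land \lnot r) \lor \lnot \lnot (q \land r) \lor \lnot q   — De Morgan
≡ (\lnot q \land \lnot r) \lor (q \land r) \lor \lnot q   — double negation
≡ (\lnot q \lor q \lor \lnot q) \land (\lnot q \lor r \lor \lnot q) \land (\lnot r \lor q \lor \lnot q) \land (\lnot r \lor r \lor \lnot q)   — distribute \lor over \land
≡ \lnot q \lor r   — simplify

\lnot q \lor r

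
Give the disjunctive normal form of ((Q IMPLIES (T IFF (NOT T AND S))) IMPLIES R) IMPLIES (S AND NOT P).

(NOT Q AND NOT R) OR (NOT T AND NOT S AND NOT R) OR (S AND NOT P)

((Q IMPLIES (T IFF (NOT T AND S))) IMPLIES R) IMPLIES (S AND NOT P)
= NOT ((Q IMPLIES (T IFF (NOT T AND S))) IMPLIES R) OR (S AND NOT P)   [eliminate IMPLIES]
= NOT (NOT (Q IMPLIES (T IFF (NOT T AND S))) OR R) OR (S AND NOT P)   [eliminate IMPLIES]
= NOT (NOT (NOT Q OR (T IFF (NOT T AND S))) OR R) OR (S AND NOT P)   [eliminate IMPLIES]
= NOT (NOT (NOT Q OR ((T IMPLIES (NOT T AND S)) AND ((NOT T AND S) IMPLIES T))) OR R) OR (S AND NOT P)   [eliminate IFF]
= NOT (NOT (NOT Q OR ((NOT T OR (NOT T AND S)) AND ((NOT T AND S) IMPLIES T))) OR R) OR (S AND NOT P)   [eliminate IMPLIES]
= NOT (NOT (NOT Q OR ((NOT T OR (NOT T AND S)) AND (NOT (NOT T AND S) OR T))) OR R) OR (S AND NOT P)   [eliminate IMPLIES]
= (NOT NOT (NOT Q OR ((NOT T OR (NOT T AND S)) AND (NOT (NOT T AND S) OR T))) AND NOT R) OR (S AND NOT P)   [De Morgan]
= ((NOT Q OR ((NOT T OR (NOT T AND S)) AND (NOT (NOT T AND S) OR T))) AND NOT R) OR (S AND NOT P)   [double negation]
= ((NOT Q OR ((NOT T OR (NOT T AND S)) AND (NOT NOT T OR NOT S OR T))) AND NOT R) OR (S AND NOT P)   [De Morgan]
= ((NOT Q OR ((NOT T OR (NOT T AND S)) AND (T OR NOT S OR T))) AND NOT R) OR (S AND NOT P)   [double negation]
= (NOT Q AND NOT R) OR (NOT T AND T AND NOT R) OR (NOT T AND NOT S AND NOT R) OR (NOT T AND T AND NOT R) OR (NOT T AND S AND T AND NOT R) OR (NOT T AND S AND NOT S AND NOT R) OR (NOT T AND S AND T AND NOT R) OR (S AND NOT P)   [distribute AND over OR]
= (NOT Q AND NOT R) OR (NOT T AND NOT S AND NOT R) OR (S AND NOT P)   [simplify]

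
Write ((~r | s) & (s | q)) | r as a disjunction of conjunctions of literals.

(~r & q) | s | r

((~r | s) & (s | q)) | r
= (~r & s) | (~r & q) | (s & s) | (s & q) | r   (distribute & over |)
= (~r & q) | s | r   (simplify)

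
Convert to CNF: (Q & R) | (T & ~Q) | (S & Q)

(Q | T) & (R | T | S) & (R | ~Q | S)

(Q & R) | (T & ~Q) | (S & Q)
⇔ (Q | T | S) & (Q | T | Q) & (Q | ~Q | S) & (Q | ~Q | Q) & (R | T | S) & (R | T | Q) & (R | ~Q | S) & (R | ~Q | Q)   — distribute | over &
⇔ (Q | T) & (R | T | S) & (R | ~Q | S)   — simplify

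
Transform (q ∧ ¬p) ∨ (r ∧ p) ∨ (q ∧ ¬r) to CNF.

(q ∧ ¬p) ∨ (r ∧ p) ∨ (q ∧ ¬r)
⇔ (q ∨ r ∨ q) ∧ (q ∨ r ∨ ¬r) ∧ (q ∨ p ∨ q) ∧ (q ∨ p ∨ ¬r) ∧ (¬p ∨ r ∨ q) ∧ (¬p ∨ r ∨ ¬r) ∧ (¬p ∨ p ∨ q) ∧ (¬p ∨ p ∨ ¬r)
⇔ (q ∨ r) ∧ (q ∨ p)

(q ∨ r) ∧ (q ∨ p)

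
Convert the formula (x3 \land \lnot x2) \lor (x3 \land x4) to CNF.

x3 \land (\lnot x2 \lor x4)

(x3 \land \lnot x2) \lor (x3 \land x4)
≡ (x3 \lor x3) \land (x3 \lor x4) \land (\lnot x2 \lor x3) \land (\lnot x2 \lor x4)
≡ x3 \land (\lnot x2 \lor x4)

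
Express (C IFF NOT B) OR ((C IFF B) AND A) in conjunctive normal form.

(C IFF NOT B) OR ((C IFF B) AND A)
≡ ((C IMPLIES NOT B) AND (NOT B IMPLIES C)) OR ((C IFF B) AND A)   — eliminate IFF
≡ ((NOT C OR NOT B) AND (NOT B IMPLIES C)) OR ((C IFF B) AND A)   — eliminate IMPLIES
≡ ((NOT C OR NOT B) AND (NOT NOT B OR C)) OR ((C IFF B) AND A)   — eliminate IMPLIES
≡ ((NOT C OR NOT B) AND (NOT NOT B OR C)) OR ((C IMPLIES B) AND (B IMPLIES C) AND A)   — eliminate IFF
≡ ((NOT C OR NOT B) AND (NOT NOT B OR C)) OR ((NOT C OR B) AND (B IMPLIES C) AND A)   — eliminate IMPLIES
≡ ((NOT C OR NOT B) AND (NOT NOT B OR C)) OR ((NOT C OR B) AND (NOT B OR C) AND A)   — eliminate IMPLIES
≡ ((NOT C OR NOT B) AND (B OR C)) OR ((NOT C OR B) AND (NOT B OR C) AND A)   — double negation
≡ (NOT C OR NOT B OR NOT C OR B) AND (NOT C OR NOT B OR NOT B OR C) AND (NOT C OR NOT B OR A) AND (B OR C OR NOT C OR B) AND (B OR C OR NOT B OR C) AND (B OR C OR A)   — distribute OR over AND
≡ (NOT C OR NOT B OR A) AND (B OR C OR A)   — simplify

(NOT C OR NOT B OR A) AND (B OR C OR A)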